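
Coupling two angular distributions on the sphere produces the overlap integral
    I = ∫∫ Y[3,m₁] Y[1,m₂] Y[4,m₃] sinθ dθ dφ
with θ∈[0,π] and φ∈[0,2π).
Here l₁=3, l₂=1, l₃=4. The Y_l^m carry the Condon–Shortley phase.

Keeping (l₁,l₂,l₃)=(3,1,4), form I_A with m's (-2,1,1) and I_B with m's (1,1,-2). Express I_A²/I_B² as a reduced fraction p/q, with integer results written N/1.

l's match ⇒ only the (l;m) 3-j factors differ between A and B.
A: triangle coeff Δ(3,1,4) = 1/252; Σ_t [0,0]: t=0:+1/240 = 1/240; (3j)²=1/84 [(3 1 4; -2 1 1)], sign=-1
B: triangle coeff Δ(3,1,4) = 1/252; Σ_t [0,0]: t=0:+1/96 = 1/96; (3j)²=5/84 [(3 1 4; 1 1 -2)], sign=+1
I_A²/I_B² = (1/84)/(5/84) = 1/5

1/5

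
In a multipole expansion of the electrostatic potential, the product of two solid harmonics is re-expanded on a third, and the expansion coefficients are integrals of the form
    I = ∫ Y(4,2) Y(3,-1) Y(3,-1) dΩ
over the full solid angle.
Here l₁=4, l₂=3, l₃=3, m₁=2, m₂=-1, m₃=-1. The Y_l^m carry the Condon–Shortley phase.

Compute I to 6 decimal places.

0.162193

m-sum 0 ✓  L=10 even ✓  1≤3≤7 ✓
Π(2lᵢ+1) = 9×7×7 = 441
triangle coeff Δ(4,3,3) = 1/34650
Σ_t [1,3]: t=1:−1/72 t=2:+1/16 t=3:−1/72 = 5/144
(3j)²=2/77 [(4 3 3; 0 0 0)], sign=-1
Σ_t [0,2]: t=0:+1/192 t=1:−1/36 t=2:+1/192 = -5/288
(3j)²=20/693 [(4 3 3; 2 -1 -1)], sign=-1
⇒ 4πI² = 40/121
I = (+1)√(40/121/(4π)) = 0.16219310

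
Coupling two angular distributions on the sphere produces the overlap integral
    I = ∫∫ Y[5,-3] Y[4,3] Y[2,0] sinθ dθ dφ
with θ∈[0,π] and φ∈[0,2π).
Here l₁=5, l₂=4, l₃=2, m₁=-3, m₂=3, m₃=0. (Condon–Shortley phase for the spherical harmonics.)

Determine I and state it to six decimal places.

0.000000

l₁+l₂+l₃=11 is odd: 3j(l;000)=0 ⇒ I=0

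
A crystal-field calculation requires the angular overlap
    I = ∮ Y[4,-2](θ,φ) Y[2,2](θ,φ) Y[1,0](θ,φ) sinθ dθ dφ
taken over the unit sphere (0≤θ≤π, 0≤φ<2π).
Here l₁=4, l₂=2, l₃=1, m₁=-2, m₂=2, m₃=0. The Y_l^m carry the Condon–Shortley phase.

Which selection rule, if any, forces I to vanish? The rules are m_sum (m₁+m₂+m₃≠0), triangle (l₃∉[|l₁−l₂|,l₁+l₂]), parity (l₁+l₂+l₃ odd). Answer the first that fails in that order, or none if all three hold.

azimuthal sum: -2 + 2 + 0 = 0  ✓
2 ≤ 1 ≤ 6 (triangle on l)  ✗
L = 4 + 2 + 1 = 7 (odd)

triangle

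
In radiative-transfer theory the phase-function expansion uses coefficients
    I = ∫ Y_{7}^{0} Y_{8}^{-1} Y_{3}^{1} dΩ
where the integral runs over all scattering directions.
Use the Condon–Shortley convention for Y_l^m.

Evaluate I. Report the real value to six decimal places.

m-sum 0 ✓  L=18 even ✓  1≤3≤15 ✓
Π(2lᵢ+1) = 15×17×7 = 1785
triangle coeff Δ(7,8,3) = 1/5290740
Σ_t [5,7]: t=5:−1/7257600 t=6:+1/2073600 t=7:−1/7257600 = 1/4838400
(3j)²=252/20995 [(7 8 3; 0 0 0)], sign=-1
Σ_t [5,7]: t=5:−1/4838400 t=6:+1/3110400 t=7:−1/29030400 = 1/12441600
(3j)²=343/125970 [(7 8 3; 0 -1 1)], sign=+1
⇒ 4πI² = 302526/5185765
I = (-1)√(302526/5185765/(4π)) = -0.06813496

-0.068135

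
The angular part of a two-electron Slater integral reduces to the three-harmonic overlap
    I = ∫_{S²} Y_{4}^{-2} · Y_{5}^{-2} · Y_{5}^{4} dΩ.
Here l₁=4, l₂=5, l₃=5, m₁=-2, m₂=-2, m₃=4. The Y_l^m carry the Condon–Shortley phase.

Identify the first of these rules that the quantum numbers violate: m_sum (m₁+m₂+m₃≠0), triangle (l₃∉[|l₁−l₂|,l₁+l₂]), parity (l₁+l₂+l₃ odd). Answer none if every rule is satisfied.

m₁+m₂+m₃ = -2 − 2 + 4 = 0  ✓
triangle: |4−5|=1 ≤ l₃=5 ≤ 4+5=9  ✓
parity: l₁+l₂+l₃ = 14 is even  ✓

none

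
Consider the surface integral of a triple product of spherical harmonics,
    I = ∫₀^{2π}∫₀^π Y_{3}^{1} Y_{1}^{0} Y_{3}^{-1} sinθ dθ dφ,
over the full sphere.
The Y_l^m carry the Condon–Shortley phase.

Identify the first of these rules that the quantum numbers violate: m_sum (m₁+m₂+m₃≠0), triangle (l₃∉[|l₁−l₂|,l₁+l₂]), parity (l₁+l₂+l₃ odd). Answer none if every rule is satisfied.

azimuthal sum: 1 + 0 − 1 = 0  ✓
2 ≤ 3 ≤ 4 (triangle on l)  ✓
L = 3 + 1 + 3 = 7 (odd)  ✗

parity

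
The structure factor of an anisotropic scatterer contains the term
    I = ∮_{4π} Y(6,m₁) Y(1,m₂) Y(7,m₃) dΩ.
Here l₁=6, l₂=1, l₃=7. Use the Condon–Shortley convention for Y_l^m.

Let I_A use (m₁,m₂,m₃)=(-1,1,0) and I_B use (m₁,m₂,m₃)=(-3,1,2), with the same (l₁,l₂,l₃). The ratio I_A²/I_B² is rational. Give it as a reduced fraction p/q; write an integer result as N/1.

21/10

Shared (l₁,l₂,l₃)=(6,1,7): N and (l;000)² cancel in I_A²/I_B².
A: Δ = 0!·12!·2!/15! = 1/1365; Racah Σ t=0..0: t=0:+1/1209600 = 1/1209600; ⇒ 3j(6 1 7; -1 1 0)² = 1/65, sgn -1
B: Δ = 0!·12!·2!/15! = 1/1365; Racah Σ t=0..0: t=0:+1/4354560 = 1/4354560; ⇒ 3j(6 1 7; -3 1 2)² = 2/273, sgn -1
I_A²/I_B² = (1/65)/(2/273) = 21/10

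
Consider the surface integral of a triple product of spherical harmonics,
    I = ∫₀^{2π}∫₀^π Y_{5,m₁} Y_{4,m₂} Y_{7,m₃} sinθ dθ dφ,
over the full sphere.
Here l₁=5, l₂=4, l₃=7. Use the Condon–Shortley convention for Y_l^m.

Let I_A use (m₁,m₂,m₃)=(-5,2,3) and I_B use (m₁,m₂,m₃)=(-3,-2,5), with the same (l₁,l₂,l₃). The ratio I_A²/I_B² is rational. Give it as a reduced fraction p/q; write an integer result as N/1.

Shared (l₁,l₂,l₃)=(5,4,7): N and (l;000)² cancel in I_A²/I_B².
A: Δ = 2!·8!·6!/17! = 1/6126120; Racah Σ t=2..2: t=2:+1/3870720 = 1/3870720; ⇒ 3j(5 4 7; -5 2 3)² = 675/136136, sgn +1
B: Δ = 2!·8!·6!/17! = 1/6126120; Racah Σ t=0..2: t=0:+1/3870720 t=1:−1/604800 t=2:+1/2073600 = -53/58060800; ⇒ 3j(5 4 7; -3 -2 5)² = 2809/185640, sgn -1
I_A²/I_B² = (675/136136)/(2809/185640) = 10125/30899

10125/30899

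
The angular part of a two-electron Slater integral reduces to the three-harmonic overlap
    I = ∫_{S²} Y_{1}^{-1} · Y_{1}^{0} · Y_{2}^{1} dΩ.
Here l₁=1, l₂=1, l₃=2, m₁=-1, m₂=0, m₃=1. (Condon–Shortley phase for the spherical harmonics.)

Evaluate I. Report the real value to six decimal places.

Checks pass: Σm=0; 4 even; l₃=2∈[0,2].
(2·1+1)(2·1+1)(2·2+1) = 45
Δ: 0! 2! 2! / 5! → 1/30
sum: t=0:+1/1 = 1/1
3j²(1 1 2; 0 0 0) = Δ·Π!·Σ² = 2/15  (sign +1)
sum: t=0:+1/2 = 1/2
3j²(1 1 2; -1 0 1) = Δ·Π!·Σ² = 1/10  (sign -1)
combine: 4πI² = 45·2/15·1/10 = 3/5
take √, sign -1: I = -0.21850969

-0.218510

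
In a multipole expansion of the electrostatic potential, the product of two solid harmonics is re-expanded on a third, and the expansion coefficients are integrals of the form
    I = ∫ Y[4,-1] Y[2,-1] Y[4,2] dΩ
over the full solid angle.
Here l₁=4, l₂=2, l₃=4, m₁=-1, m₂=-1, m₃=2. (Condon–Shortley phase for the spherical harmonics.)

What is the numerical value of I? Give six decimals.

0.127700

Rules hold: Σm=0, L=10 even, 2≤4≤6.
N = 9·5·9 = 405
Δ = 2!·6!·2!/11! = 1/13860
Racah Σ t=0..2: t=0:+1/192 t=1:−1/36 t=2:+1/192 = -5/288
⇒ 3j(4 2 4; 0 0 0)² = 20/693, sgn -1
Racah Σ t=0..1: t=0:+1/240 t=1:−1/96 = -1/160
⇒ 3j(4 2 4; -1 -1 2)² = 27/1540, sgn -1
4πI² = N·(3j₀)²·(3jₘ)² = 1215/5929
I = +1·√(0.204925/4π) = 0.12770047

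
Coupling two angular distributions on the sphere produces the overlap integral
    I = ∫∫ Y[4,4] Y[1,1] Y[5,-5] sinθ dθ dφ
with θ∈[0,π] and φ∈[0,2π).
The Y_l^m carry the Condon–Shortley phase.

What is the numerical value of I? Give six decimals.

Checks pass: Σm=0; 10 even; l₃=5∈[3,5].
(2·4+1)(2·1+1)(2·5+1) = 297
Δ: 0! 8! 2! / 11! → 1/495
sum: t=0:+1/576 = 1/576
3j²(4 1 5; 0 0 0) = Δ·Π!·Σ² = 5/99  (sign -1)
sum: t=0:+1/80640 = 1/80640
3j²(4 1 5; 4 1 -5) = Δ·Π!·Σ² = 1/11  (sign +1)
combine: 4πI² = 297·5/99·1/11 = 15/11
take √, sign -1: I = -0.32941575

-0.329416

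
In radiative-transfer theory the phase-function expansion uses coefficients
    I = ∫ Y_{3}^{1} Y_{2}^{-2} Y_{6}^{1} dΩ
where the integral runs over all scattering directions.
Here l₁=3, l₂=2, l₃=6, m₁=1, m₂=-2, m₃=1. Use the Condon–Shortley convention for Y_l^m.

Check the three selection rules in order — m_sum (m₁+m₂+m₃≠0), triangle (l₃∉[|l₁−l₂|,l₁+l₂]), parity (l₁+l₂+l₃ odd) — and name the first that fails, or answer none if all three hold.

triangle

m₁+m₂+m₃ = 1 − 2 + 1 = 0  ✓
triangle: |3−2|=1 ≤ l₃=6 ≤ 3+2=5  ✗
parity: l₁+l₂+l₃ = 11 is odd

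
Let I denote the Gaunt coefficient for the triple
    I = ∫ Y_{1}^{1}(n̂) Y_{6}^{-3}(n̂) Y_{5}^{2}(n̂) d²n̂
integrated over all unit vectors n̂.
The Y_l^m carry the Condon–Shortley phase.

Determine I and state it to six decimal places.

-0.245154

m-sum 0 ✓  L=12 even ✓  5≤5≤7 ✓
Π(2lᵢ+1) = 3×13×11 = 429
triangle coeff Δ(1,6,5) = 1/858
Σ_t [1,1]: t=1:−1/14400 = -1/14400
(3j)²=6/143 [(1 6 5; 0 0 0)], sign=+1
Σ_t [0,0]: t=0:+1/60480 = 1/60480
(3j)²=6/143 [(1 6 5; 1 -3 2)], sign=-1
⇒ 4πI² = 108/143
I = (-1)√(108/143/(4π)) = -0.24515397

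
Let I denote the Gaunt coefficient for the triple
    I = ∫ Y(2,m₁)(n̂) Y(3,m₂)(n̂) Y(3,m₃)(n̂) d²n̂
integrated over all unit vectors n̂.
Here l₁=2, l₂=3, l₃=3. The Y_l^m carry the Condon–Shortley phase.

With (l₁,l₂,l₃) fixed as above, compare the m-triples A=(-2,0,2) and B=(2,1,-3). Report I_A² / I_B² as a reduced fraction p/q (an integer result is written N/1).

Shared (l₁,l₂,l₃)=(2,3,3): N and (l;000)² cancel in I_A²/I_B².
A: Δ = 2!·2!·4!/9! = 1/3780; Racah Σ t=2..2: t=2:+1/24 = 1/24; ⇒ 3j(2 3 3; -2 0 2)² = 1/21, sgn -1
B: Δ = 2!·2!·4!/9! = 1/3780; Racah Σ t=0..0: t=0:+1/96 = 1/96; ⇒ 3j(2 3 3; 2 1 -3)² = 1/42, sgn +1
I_A²/I_B² = (1/21)/(1/42) = 2/1

2/1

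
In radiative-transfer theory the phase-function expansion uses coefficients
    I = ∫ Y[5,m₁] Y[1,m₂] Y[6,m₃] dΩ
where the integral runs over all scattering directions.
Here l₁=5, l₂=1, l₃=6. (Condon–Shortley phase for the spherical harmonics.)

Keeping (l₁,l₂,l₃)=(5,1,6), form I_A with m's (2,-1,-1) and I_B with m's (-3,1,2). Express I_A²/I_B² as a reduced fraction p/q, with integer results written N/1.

5/3

l's match ⇒ only the (l;m) 3-j factors differ between A and B.
A: triangle coeff Δ(5,1,6) = 1/858; Σ_t [0,0]: t=0:+1/60480 = 1/60480; (3j)²=5/429 [(5 1 6; 2 -1 -1)], sign=-1
B: triangle coeff Δ(5,1,6) = 1/858; Σ_t [0,0]: t=0:+1/161280 = 1/161280; (3j)²=1/143 [(5 1 6; -3 1 2)], sign=+1
I_A²/I_B² = (5/429)/(1/143) = 5/3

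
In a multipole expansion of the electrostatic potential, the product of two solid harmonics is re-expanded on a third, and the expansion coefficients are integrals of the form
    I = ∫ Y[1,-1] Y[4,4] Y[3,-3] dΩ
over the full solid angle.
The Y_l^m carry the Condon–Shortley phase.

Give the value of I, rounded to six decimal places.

Rules hold: Σm=0, L=8 even, 3≤3≤5.
N = 3·9·7 = 189
Δ = 2!·0!·6!/9! = 1/252
Racah Σ t=1..1: t=1:−1/36 = -1/36
⇒ 3j(1 4 3; 0 0 0)² = 4/63, sgn +1
Racah Σ t=2..2: t=2:+1/1440 = 1/1440
⇒ 3j(1 4 3; -1 4 -3)² = 1/9, sgn +1
4πI² = N·(3j₀)²·(3jₘ)² = 4/3
I = +1·√(1.33333/4π) = 0.32573501

0.325735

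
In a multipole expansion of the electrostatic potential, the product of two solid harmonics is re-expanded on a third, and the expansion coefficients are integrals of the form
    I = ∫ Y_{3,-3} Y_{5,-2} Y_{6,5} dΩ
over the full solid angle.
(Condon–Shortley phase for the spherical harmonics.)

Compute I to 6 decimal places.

0.169016

m-sum 0 ✓  L=14 even ✓  2≤6≤8 ✓
Π(2lᵢ+1) = 7×11×13 = 1001
triangle coeff Δ(3,5,6) = 1/675675
Σ_t [0,2]: t=0:+1/8640 t=1:−1/2304 t=2:+1/8640 = -7/34560
(3j)²=7/429 [(3 5 6; 0 0 0)], sign=-1
Σ_t [2,2]: t=2:+1/241920 = 1/241920
(3j)²=2/91 [(3 5 6; -3 -2 5)], sign=-1
⇒ 4πI² = 14/39
I = (+1)√(14/39/(4π)) = 0.16901560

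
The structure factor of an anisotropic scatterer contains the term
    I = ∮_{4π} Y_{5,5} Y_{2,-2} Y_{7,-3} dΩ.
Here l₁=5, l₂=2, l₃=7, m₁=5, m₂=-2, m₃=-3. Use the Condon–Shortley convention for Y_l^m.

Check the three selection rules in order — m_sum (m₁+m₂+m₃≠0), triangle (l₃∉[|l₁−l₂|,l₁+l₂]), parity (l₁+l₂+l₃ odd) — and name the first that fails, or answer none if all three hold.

none

m₁+m₂+m₃ = 5 − 2 − 3 = 0  ✓
triangle: |5−2|=3 ≤ l₃=7 ≤ 5+2=7  ✓
parity: l₁+l₂+l₃ = 14 is even  ✓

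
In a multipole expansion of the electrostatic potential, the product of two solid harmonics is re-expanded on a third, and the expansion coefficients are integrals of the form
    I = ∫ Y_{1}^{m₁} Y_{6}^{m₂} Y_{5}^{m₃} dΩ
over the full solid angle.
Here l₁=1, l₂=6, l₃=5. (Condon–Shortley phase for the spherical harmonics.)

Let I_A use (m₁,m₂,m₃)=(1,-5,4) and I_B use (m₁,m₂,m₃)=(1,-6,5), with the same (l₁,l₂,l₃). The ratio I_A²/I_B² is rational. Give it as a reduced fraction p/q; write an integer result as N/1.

Shared (l₁,l₂,l₃)=(1,6,5): N and (l;000)² cancel in I_A²/I_B².
A: Δ = 2!·0!·10!/13! = 1/858; Racah Σ t=0..0: t=0:+1/725760 = 1/725760; ⇒ 3j(1 6 5; 1 -5 4)² = 5/78, sgn -1
B: Δ = 2!·0!·10!/13! = 1/858; Racah Σ t=0..0: t=0:+1/7257600 = 1/7257600; ⇒ 3j(1 6 5; 1 -6 5)² = 1/13, sgn +1
I_A²/I_B² = (5/78)/(1/13) = 5/6

5/6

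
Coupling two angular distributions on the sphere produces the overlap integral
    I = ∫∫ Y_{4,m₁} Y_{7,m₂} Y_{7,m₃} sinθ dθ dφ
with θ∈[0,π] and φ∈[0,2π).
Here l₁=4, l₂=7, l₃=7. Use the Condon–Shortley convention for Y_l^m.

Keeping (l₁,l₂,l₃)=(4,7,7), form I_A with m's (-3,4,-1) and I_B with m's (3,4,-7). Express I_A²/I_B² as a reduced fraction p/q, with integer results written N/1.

Shared (l₁,l₂,l₃)=(4,7,7): N and (l;000)² cancel in I_A²/I_B².
A: Δ = 4!·4!·10!/19! = 1/58198140; Racah Σ t=3..4: t=3:−1/11612160 t=4:+1/4354560 = 1/6967296; ⇒ 3j(4 7 7; -3 4 -1)² = 625/50388, sgn +1
B: Δ = 4!·4!·10!/19! = 1/58198140; Racah Σ t=1..1: t=1:−1/522547200 = -1/522547200; ⇒ 3j(4 7 7; 3 4 -7)² = 77/11628, sgn -1
I_A²/I_B² = (625/50388)/(77/11628) = 1875/1001

1875/1001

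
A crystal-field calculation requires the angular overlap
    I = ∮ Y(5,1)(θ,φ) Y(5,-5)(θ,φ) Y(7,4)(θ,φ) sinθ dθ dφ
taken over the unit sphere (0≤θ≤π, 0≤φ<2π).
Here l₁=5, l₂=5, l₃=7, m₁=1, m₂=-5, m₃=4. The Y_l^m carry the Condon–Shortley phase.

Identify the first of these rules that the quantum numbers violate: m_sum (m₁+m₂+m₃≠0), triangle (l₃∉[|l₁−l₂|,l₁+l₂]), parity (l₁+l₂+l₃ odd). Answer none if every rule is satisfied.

azimuthal sum: 1 − 5 + 4 = 0  ✓
0 ≤ 7 ≤ 10 (triangle on l)  ✓
L = 5 + 5 + 7 = 17 (odd)  ✗

parity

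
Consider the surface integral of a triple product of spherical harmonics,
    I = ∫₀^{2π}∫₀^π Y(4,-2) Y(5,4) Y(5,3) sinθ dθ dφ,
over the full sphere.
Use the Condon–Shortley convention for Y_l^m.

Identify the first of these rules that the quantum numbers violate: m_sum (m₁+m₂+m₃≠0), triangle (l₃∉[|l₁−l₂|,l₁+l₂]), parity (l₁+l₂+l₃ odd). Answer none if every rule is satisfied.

Σmᵢ = 5  ✗
l₃∈[|l₁−l₂|,l₁+l₂]=[1,9], have l₃=5
Σlᵢ = 14 ⇒ even

m_sum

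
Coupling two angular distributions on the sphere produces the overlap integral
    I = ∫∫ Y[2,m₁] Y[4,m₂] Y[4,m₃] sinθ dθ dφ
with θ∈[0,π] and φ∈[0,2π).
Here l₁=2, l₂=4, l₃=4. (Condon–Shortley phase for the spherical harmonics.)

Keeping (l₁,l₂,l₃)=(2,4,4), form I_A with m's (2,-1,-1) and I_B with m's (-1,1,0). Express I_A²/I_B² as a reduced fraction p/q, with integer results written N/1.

20/1

l's match ⇒ only the (l;m) 3-j factors differ between A and B.
A: triangle coeff Δ(2,4,4) = 1/13860; Σ_t [0,0]: t=0:+1/144 = 1/144; (3j)²=10/231 [(2 4 4; 2 -1 -1)], sign=-1
B: triangle coeff Δ(2,4,4) = 1/13860; Σ_t [1,2]: t=1:−1/96 t=2:+1/72 = 1/288; (3j)²=1/462 [(2 4 4; -1 1 0)], sign=+1
I_A²/I_B² = (10/231)/(1/462) = 20/1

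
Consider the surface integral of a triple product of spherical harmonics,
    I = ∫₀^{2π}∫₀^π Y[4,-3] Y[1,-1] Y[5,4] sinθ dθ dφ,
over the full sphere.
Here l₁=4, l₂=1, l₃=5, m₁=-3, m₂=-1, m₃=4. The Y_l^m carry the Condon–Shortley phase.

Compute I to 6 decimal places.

Rules hold: Σm=0, L=10 even, 3≤5≤5.
N = 9·3·11 = 297
Δ = 0!·8!·2!/11! = 1/495
Racah Σ t=0..0: t=0:+1/576 = 1/576
⇒ 3j(4 1 5; 0 0 0)² = 5/99, sgn -1
Racah Σ t=0..0: t=0:+1/10080 = 1/10080
⇒ 3j(4 1 5; -3 -1 4)² = 4/55, sgn -1
4πI² = N·(3j₀)²·(3jₘ)² = 12/11
I = +1·√(1.09091/4π) = 0.29463840

0.294638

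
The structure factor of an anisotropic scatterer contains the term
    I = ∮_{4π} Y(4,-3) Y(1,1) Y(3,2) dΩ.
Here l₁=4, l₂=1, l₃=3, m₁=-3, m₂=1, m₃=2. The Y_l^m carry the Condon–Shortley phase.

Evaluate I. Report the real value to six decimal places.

-0.282095

Checks pass: Σm=0; 8 even; l₃=3∈[3,5].
(2·4+1)(2·1+1)(2·3+1) = 189
Δ: 2! 6! 0! / 9! → 1/252
sum: t=1:−1/36 = -1/36
3j²(4 1 3; 0 0 0) = Δ·Π!·Σ² = 4/63  (sign +1)
sum: t=2:+1/240 = 1/240
3j²(4 1 3; -3 1 2) = Δ·Π!·Σ² = 1/12  (sign -1)
combine: 4πI² = 189·4/63·1/12 = 1/1
take √, sign -1: I = -0.28209479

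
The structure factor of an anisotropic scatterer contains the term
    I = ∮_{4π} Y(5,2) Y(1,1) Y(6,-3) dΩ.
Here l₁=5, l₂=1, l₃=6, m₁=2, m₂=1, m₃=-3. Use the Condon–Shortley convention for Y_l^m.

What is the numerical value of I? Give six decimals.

Rules hold: Σm=0, L=12 even, 4≤6≤6.
N = 11·3·13 = 429
Δ = 0!·10!·2!/13! = 1/858
Racah Σ t=0..0: t=0:+1/14400 = 1/14400
⇒ 3j(5 1 6; 0 0 0)² = 6/143, sgn +1
Racah Σ t=0..0: t=0:+1/60480 = 1/60480
⇒ 3j(5 1 6; 2 1 -3)² = 6/143, sgn -1
4πI² = N·(3j₀)²·(3jₘ)² = 108/143
I = -1·√(0.755245/4π) = -0.24515397

-0.245154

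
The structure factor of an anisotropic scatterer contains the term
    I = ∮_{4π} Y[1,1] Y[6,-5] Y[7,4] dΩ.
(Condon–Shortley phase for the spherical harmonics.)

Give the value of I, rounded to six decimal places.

Checks pass: Σm=0; 14 even; l₃=7∈[5,7].
(2·1+1)(2·6+1)(2·7+1) = 585
Δ: 0! 2! 12! / 15! → 1/1365
sum: t=0:+1/518400 = 1/518400
3j²(1 6 7; 0 0 0) = Δ·Π!·Σ² = 7/195  (sign -1)
sum: t=0:+1/79833600 = 1/79833600
3j²(1 6 7; 1 -5 4) = Δ·Π!·Σ² = 1/455  (sign -1)
combine: 4πI² = 585·7/195·1/455 = 3/65
take √, sign +1: I = 0.06060368

0.060604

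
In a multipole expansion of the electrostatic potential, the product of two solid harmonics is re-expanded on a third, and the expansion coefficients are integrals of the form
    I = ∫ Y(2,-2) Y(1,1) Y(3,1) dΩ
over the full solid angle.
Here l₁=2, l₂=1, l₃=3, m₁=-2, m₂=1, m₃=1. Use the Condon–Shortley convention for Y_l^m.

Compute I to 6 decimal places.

-0.082589

Checks pass: Σm=0; 6 even; l₃=3∈[1,3].
(2·2+1)(2·1+1)(2·3+1) = 105
Δ: 0! 4! 2! / 7! → 1/105
sum: t=0:+1/4 = 1/4
3j²(2 1 3; 0 0 0) = Δ·Π!·Σ² = 3/35  (sign -1)
sum: t=0:+1/48 = 1/48
3j²(2 1 3; -2 1 1) = Δ·Π!·Σ² = 1/105  (sign +1)
combine: 4πI² = 105·3/35·1/105 = 3/35
take √, sign -1: I = -0.08258890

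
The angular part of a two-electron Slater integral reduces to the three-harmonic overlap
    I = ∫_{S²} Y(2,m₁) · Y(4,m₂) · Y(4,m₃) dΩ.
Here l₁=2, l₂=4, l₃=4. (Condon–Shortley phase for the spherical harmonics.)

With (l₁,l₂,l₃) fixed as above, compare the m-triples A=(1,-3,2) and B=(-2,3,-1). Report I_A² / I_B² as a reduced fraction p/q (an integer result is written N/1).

25/18

Shared (l₁,l₂,l₃)=(2,4,4): N and (l;000)² cancel in I_A²/I_B².
A: Δ = 2!·2!·6!/11! = 1/13860; Racah Σ t=0..1: t=0:+1/240 t=1:−1/1440 = 1/288; ⇒ 3j(2 4 4; 1 -3 2)² = 5/132, sgn +1
B: Δ = 2!·2!·6!/11! = 1/13860; Racah Σ t=2..2: t=2:+1/480 = 1/480; ⇒ 3j(2 4 4; -2 3 -1)² = 3/110, sgn -1
I_A²/I_B² = (5/132)/(3/110) = 25/18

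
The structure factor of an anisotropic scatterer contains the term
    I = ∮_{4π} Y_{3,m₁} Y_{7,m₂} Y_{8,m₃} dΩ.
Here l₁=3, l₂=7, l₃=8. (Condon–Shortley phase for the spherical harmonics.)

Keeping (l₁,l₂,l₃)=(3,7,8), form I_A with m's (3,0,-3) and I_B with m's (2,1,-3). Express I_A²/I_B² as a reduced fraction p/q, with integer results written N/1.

Shared (l₁,l₂,l₃)=(3,7,8): N and (l;000)² cancel in I_A²/I_B².
A: Δ = 2!·4!·12!/19! = 1/5290740; Racah Σ t=0..0: t=0:+1/29030400 = 1/29030400; ⇒ 3j(3 7 8; 3 0 -3)² = 165/8398, sgn -1
B: Δ = 2!·4!·12!/19! = 1/5290740; Racah Σ t=0..1: t=0:+1/11612160 t=1:−1/14515200 = 1/58060800; ⇒ 3j(3 7 8; 2 1 -3)² = 55/58786, sgn -1
I_A²/I_B² = (165/8398)/(55/58786) = 21/1

21/1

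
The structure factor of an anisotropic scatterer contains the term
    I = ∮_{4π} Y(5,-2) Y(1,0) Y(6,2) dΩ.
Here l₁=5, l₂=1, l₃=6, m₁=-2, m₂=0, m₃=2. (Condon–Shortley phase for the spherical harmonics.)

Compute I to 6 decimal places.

0.231133

Rules hold: Σm=0, L=12 even, 4≤6≤6.
N = 11·3·13 = 429
Δ = 0!·10!·2!/13! = 1/858
Racah Σ t=0..0: t=0:+1/14400 = 1/14400
⇒ 3j(5 1 6; 0 0 0)² = 6/143, sgn +1
Racah Σ t=0..0: t=0:+1/30240 = 1/30240
⇒ 3j(5 1 6; -2 0 2)² = 16/429, sgn +1
4πI² = N·(3j₀)²·(3jₘ)² = 96/143
I = +1·√(0.671329/4π) = 0.23113338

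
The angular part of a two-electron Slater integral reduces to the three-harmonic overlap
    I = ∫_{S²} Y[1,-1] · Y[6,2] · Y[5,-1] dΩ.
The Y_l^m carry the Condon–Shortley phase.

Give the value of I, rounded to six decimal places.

0.216205

Checks pass: Σm=0; 12 even; l₃=5∈[5,7].
(2·1+1)(2·6+1)(2·5+1) = 429
Δ: 2! 0! 10! / 13! → 1/858
sum: t=1:−1/14400 = -1/14400
3j²(1 6 5; 0 0 0) = Δ·Π!·Σ² = 6/143  (sign +1)
sum: t=2:+1/34560 = 1/34560
3j²(1 6 5; -1 2 -1) = Δ·Π!·Σ² = 14/429  (sign +1)
combine: 4πI² = 429·6/143·14/429 = 84/143
take √, sign +1: I = 0.21620548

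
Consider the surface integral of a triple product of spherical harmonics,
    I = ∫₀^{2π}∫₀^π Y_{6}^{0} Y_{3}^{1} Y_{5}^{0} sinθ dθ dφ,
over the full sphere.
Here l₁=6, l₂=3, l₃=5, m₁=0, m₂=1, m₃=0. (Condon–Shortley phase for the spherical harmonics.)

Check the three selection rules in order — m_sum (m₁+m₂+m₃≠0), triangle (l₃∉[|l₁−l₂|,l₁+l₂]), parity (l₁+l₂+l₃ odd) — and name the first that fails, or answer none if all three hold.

azimuthal sum: 0 + 1 + 0 = 1  ✗
3 ≤ 5 ≤ 9 (triangle on l)
L = 6 + 3 + 5 = 14 (even)

m_sum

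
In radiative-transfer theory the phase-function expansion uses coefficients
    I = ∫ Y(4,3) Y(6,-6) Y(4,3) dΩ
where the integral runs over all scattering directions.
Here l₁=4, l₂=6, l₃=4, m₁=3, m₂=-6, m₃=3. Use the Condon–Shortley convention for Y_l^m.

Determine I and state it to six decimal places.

0.216205

Rules hold: Σm=0, L=14 even, 2≤4≤10.
N = 9·13·9 = 1053
Δ = 6!·2!·6!/15! = 1/1261260
Racah Σ t=2..4: t=2:+1/4608 t=3:−1/1296 t=4:+1/4608 = -7/20736
⇒ 3j(4 6 4; 0 0 0)² = 20/1287, sgn -1
Racah Σ t=0..0: t=0:+1/518400 = 1/518400
⇒ 3j(4 6 4; 3 -6 3)² = 7/195, sgn -1
4πI² = N·(3j₀)²·(3jₘ)² = 84/143
I = +1·√(0.587413/4π) = 0.21620548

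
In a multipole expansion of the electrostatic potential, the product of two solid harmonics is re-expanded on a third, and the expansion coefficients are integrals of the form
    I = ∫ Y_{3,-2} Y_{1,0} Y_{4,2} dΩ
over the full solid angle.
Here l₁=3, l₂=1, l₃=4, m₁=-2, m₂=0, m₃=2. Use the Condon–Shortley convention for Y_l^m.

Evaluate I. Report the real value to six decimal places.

0.213244

Checks pass: Σm=0; 8 even; l₃=4∈[2,4].
(2·3+1)(2·1+1)(2·4+1) = 189
Δ: 0! 6! 2! / 9! → 1/252
sum: t=0:+1/36 = 1/36
3j²(3 1 4; 0 0 0) = Δ·Π!·Σ² = 4/63  (sign +1)
sum: t=0:+1/120 = 1/120
3j²(3 1 4; -2 0 2) = Δ·Π!·Σ² = 1/21  (sign +1)
combine: 4πI² = 189·4/63·1/21 = 4/7
take √, sign +1: I = 0.21324362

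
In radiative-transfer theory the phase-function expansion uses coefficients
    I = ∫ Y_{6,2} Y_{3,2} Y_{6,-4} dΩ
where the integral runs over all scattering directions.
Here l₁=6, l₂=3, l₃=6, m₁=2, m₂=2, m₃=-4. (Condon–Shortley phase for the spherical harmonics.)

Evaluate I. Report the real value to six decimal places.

L=15 odd ⇒ parity kills the (l;000) factor ⇒ I = 0

0.000000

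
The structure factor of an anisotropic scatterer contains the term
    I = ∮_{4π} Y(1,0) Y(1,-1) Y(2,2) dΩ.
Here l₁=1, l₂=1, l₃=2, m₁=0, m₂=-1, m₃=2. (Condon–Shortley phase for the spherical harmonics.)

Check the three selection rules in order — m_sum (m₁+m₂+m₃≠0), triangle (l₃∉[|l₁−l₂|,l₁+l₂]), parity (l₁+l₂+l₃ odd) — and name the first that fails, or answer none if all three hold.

Σmᵢ = 1  ✗
l₃∈[|l₁−l₂|,l₁+l₂]=[0,2], have l₃=2
Σlᵢ = 4 ⇒ even

m_sum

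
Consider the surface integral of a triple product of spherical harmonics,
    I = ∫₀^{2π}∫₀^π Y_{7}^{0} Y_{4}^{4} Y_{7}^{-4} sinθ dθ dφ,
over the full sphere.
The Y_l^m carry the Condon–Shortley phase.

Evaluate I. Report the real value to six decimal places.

m-sum 0 ✓  L=18 even ✓  3≤7≤11 ✓
Π(2lᵢ+1) = 15×9×15 = 2025
triangle coeff Δ(7,4,7) = 1/58198140
Σ_t [0,4]: t=0:+1/17418240 t=1:−1/622080 t=2:+1/230400 t=3:−1/622080 t=4:+1/17418240 = 1/806400
(3j)²=2268/230945 [(7 4 7; 0 0 0)], sign=-1
Σ_t [4,4]: t=4:+1/17418240 = 1/17418240
(3j)²=175/12597 [(7 4 7; 0 4 -4)], sign=-1
⇒ 4πI² = 53581500/193947611
I = (+1)√(53581500/193947611/(4π)) = 0.14827239

0.148272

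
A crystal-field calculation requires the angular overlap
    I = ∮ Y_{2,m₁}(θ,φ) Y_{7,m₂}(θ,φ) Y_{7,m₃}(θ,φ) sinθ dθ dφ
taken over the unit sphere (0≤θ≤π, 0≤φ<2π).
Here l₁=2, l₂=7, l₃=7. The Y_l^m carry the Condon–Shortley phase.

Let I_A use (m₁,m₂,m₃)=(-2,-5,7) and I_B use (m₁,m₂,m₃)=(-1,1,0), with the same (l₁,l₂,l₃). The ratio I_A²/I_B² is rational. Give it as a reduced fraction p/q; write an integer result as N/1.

l's match ⇒ only the (l;m) 3-j factors differ between A and B.
A: triangle coeff Δ(2,7,7) = 1/185640; Σ_t [2,2]: t=2:+1/1916006400 = 1/1916006400; (3j)²=1/340 [(2 7 7; -2 -5 7)], sign=+1
B: triangle coeff Δ(2,7,7) = 1/185640; Σ_t [1,2]: t=1:−1/1209600 t=2:+1/1036800 = 1/7257600; (3j)²=1/2210 [(2 7 7; -1 1 0)], sign=-1
I_A²/I_B² = (1/340)/(1/2210) = 13/2

13/2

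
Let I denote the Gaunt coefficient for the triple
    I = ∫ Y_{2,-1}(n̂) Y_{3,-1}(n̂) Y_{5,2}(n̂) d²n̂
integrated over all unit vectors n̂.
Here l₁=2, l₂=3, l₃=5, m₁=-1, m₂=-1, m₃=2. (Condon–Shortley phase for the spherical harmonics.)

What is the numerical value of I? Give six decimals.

0.245532

m-sum 0 ✓  L=10 even ✓  1≤5≤5 ✓
Π(2lᵢ+1) = 5×7×11 = 385
triangle coeff Δ(2,3,5) = 1/2310
Σ_t [0,0]: t=0:+1/144 = 1/144
(3j)²=10/231 [(2 3 5; 0 0 0)], sign=-1
Σ_t [0,0]: t=0:+1/288 = 1/288
(3j)²=1/22 [(2 3 5; -1 -1 2)], sign=-1
⇒ 4πI² = 25/33
I = (+1)√(25/33/(4π)) = 0.24553200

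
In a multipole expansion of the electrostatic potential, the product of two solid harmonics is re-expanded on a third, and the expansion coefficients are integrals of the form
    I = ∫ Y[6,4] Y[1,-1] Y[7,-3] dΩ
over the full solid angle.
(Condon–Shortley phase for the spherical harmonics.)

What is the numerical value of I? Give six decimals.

-0.085707

m-sum 0 ✓  L=14 even ✓  5≤7≤7 ✓
Π(2lᵢ+1) = 13×3×15 = 585
triangle coeff Δ(6,1,7) = 1/1365
Σ_t [0,0]: t=0:+1/518400 = 1/518400
(3j)²=7/195 [(6 1 7; 0 0 0)], sign=-1
Σ_t [0,0]: t=0:+1/14515200 = 1/14515200
(3j)²=2/455 [(6 1 7; 4 -1 -3)], sign=+1
⇒ 4πI² = 6/65
I = (-1)√(6/65/(4π)) = -0.08570655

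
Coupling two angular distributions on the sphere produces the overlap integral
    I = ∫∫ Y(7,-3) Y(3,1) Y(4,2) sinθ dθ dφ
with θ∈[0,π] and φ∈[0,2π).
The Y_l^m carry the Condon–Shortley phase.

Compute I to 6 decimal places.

Checks pass: Σm=0; 14 even; l₃=4∈[4,10].
(2·7+1)(2·3+1)(2·4+1) = 945
Δ: 6! 8! 0! / 15! → 1/45045
sum: t=3:−1/20736 = -1/20736
3j²(7 3 4; 0 0 0) = Δ·Π!·Σ² = 35/1287  (sign -1)
sum: t=4:+1/69120 = 1/69120
3j²(7 3 4; -3 1 2) = Δ·Π!·Σ² = 4/143  (sign +1)
combine: 4πI² = 945·35/1287·4/143 = 14700/20449
take √, sign -1: I = -0.23917605

-0.239176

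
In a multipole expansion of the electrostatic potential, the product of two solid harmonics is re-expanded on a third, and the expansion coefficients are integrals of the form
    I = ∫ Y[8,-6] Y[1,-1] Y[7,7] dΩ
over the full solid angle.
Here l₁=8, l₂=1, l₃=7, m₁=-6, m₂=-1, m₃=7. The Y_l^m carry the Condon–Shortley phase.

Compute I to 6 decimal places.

0.030597

Rules hold: Σm=0, L=16 even, 7≤7≤9.
N = 17·3·15 = 765
Δ = 2!·14!·0!/17! = 1/2040
Racah Σ t=1..1: t=1:−1/25401600 = -1/25401600
⇒ 3j(8 1 7; 0 0 0)² = 8/255, sgn +1
Racah Σ t=0..0: t=0:+1/174356582400 = 1/174356582400
⇒ 3j(8 1 7; -6 -1 7)² = 1/2040, sgn +1
4πI² = N·(3j₀)²·(3jₘ)² = 1/85
I = +1·√(0.0117647/4π) = 0.03059748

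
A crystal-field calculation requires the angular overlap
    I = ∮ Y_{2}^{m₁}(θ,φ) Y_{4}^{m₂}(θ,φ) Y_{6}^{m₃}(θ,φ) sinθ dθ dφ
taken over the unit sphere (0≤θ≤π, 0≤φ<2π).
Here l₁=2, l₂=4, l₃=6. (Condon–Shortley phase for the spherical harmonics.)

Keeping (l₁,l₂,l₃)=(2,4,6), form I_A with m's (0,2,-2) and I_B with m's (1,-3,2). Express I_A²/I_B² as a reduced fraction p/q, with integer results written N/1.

21/4

Same 2,4,6: normalisation and zero-m 3j drop out of the ratio.
A: Δ: 0! 4! 8! / 13! → 1/6435; sum: t=0:+1/5760 = 1/5760; 3j²(2 4 6; 0 2 -2) = Δ·Π!·Σ² = 56/2145  (sign +1)
B: Δ: 0! 4! 8! / 13! → 1/6435; sum: t=0:+1/30240 = 1/30240; 3j²(2 4 6; 1 -3 2) = Δ·Π!·Σ² = 32/6435  (sign +1)
I_A²/I_B² = (56/2145)/(32/6435) = 21/4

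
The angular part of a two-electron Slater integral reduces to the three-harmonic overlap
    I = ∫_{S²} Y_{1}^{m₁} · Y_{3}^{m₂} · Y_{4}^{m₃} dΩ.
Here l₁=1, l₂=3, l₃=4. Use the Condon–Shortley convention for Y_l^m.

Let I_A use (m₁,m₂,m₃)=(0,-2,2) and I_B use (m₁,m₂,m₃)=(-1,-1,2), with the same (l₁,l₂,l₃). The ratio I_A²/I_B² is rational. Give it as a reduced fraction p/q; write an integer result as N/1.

Shared (l₁,l₂,l₃)=(1,3,4): N and (l;000)² cancel in I_A²/I_B².
A: Δ = 0!·2!·6!/9! = 1/252; Racah Σ t=0..0: t=0:+1/120 = 1/120; ⇒ 3j(1 3 4; 0 -2 2)² = 1/21, sgn +1
B: Δ = 0!·2!·6!/9! = 1/252; Racah Σ t=0..0: t=0:+1/96 = 1/96; ⇒ 3j(1 3 4; -1 -1 2)² = 5/84, sgn +1
I_A²/I_B² = (1/21)/(5/84) = 4/5

4/5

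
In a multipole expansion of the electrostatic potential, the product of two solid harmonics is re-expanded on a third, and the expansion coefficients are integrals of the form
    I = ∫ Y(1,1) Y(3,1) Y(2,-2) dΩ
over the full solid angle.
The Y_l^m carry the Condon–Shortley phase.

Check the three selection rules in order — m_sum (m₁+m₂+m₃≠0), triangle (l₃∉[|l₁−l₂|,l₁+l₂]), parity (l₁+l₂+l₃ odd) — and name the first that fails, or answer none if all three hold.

Σmᵢ = 0  ✓
l₃∈[|l₁−l₂|,l₁+l₂]=[2,4], have l₃=2  ✓
Σlᵢ = 6 ⇒ even  ✓

none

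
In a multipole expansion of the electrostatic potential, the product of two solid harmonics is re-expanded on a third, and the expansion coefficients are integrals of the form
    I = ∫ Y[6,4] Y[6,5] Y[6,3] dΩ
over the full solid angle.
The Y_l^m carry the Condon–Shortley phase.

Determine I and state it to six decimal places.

Σmᵢ = 12 ≠ 0, so the φ-integral vanishes; I = 0

0.000000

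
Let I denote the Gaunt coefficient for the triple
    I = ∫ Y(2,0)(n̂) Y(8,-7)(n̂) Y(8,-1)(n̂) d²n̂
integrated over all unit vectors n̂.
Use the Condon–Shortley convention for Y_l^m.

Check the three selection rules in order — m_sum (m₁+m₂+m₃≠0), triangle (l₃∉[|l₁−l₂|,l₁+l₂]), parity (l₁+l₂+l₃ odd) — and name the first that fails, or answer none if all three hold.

m_sum

m₁+m₂+m₃ = 0 − 7 − 1 = -8  ✗
triangle: |2−8|=6 ≤ l₃=8 ≤ 2+8=10
parity: l₁+l₂+l₃ = 18 is even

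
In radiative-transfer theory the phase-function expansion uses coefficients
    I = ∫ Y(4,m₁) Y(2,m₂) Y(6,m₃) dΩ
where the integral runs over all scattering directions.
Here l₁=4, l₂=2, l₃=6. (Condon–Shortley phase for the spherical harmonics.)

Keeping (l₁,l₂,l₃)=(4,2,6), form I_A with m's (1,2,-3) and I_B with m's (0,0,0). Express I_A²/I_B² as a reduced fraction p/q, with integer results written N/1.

Shared (l₁,l₂,l₃)=(4,2,6): N and (l;000)² cancel in I_A²/I_B².
A: Δ = 0!·8!·4!/13! = 1/6435; Racah Σ t=0..0: t=0:+1/17280 = 1/17280; ⇒ 3j(4 2 6; 1 2 -3)² = 14/715, sgn -1
B: Δ = 0!·8!·4!/13! = 1/6435; Racah Σ t=0..0: t=0:+1/2304 = 1/2304; ⇒ 3j(4 2 6; 0 0 0)² = 5/143, sgn +1
I_A²/I_B² = (14/715)/(5/143) = 14/25

14/25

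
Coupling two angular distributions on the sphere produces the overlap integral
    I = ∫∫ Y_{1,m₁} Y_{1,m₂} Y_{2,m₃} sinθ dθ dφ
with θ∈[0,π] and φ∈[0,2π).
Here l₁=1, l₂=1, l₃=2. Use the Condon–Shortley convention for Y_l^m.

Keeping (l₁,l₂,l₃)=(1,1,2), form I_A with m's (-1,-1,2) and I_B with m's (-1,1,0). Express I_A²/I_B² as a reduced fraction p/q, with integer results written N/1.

6/1

Same 1,1,2: normalisation and zero-m 3j drop out of the ratio.
A: Δ: 0! 2! 2! / 5! → 1/30; sum: t=0:+1/4 = 1/4; 3j²(1 1 2; -1 -1 2) = Δ·Π!·Σ² = 1/5  (sign +1)
B: Δ: 0! 2! 2! / 5! → 1/30; sum: t=0:+1/4 = 1/4; 3j²(1 1 2; -1 1 0) = Δ·Π!·Σ² = 1/30  (sign +1)
I_A²/I_B² = (1/5)/(1/30) = 6/1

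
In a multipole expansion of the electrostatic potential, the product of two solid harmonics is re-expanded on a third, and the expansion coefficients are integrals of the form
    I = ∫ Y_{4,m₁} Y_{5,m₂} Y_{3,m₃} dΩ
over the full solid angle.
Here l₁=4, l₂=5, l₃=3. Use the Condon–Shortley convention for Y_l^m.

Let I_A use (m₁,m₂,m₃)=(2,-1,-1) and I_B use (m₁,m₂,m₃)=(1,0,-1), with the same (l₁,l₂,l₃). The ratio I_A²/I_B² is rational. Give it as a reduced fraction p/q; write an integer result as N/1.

1849/15

Shared (l₁,l₂,l₃)=(4,5,3): N and (l;000)² cancel in I_A²/I_B².
A: Δ = 6!·2!·4!/13! = 1/180180; Racah Σ t=0..2: t=0:+1/34560 t=1:−1/720 t=2:+1/384 = 43/34560; ⇒ 3j(4 5 3; 2 -1 -1)² = 1849/180180, sgn +1
B: Δ = 6!·2!·4!/13! = 1/180180; Racah Σ t=1..3: t=1:−1/5760 t=2:+1/288 t=3:−1/288 = -1/5760; ⇒ 3j(4 5 3; 1 0 -1)² = 1/12012, sgn -1
I_A²/I_B² = (1849/180180)/(1/12012) = 1849/15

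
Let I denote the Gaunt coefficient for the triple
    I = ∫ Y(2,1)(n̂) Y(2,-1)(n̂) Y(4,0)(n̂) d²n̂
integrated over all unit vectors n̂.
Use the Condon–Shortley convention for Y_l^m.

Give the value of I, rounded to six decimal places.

0.161197

m-sum 0 ✓  L=8 even ✓  0≤4≤4 ✓
Π(2lᵢ+1) = 5×5×9 = 225
triangle coeff Δ(2,2,4) = 1/630
Σ_t [0,0]: t=0:+1/16 = 1/16
(3j)²=2/35 [(2 2 4; 0 0 0)], sign=+1
Σ_t [0,0]: t=0:+1/36 = 1/36
(3j)²=8/315 [(2 2 4; 1 -1 0)], sign=+1
⇒ 4πI² = 16/49
I = (+1)√(16/49/(4π)) = 0.16119702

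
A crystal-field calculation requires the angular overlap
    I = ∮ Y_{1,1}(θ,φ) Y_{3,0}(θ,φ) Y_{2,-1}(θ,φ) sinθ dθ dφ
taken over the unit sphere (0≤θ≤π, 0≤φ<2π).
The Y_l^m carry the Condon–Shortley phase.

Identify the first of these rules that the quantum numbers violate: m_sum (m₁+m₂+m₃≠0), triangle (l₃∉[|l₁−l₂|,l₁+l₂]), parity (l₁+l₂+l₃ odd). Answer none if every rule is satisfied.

none

Σmᵢ = 0  ✓
l₃∈[|l₁−l₂|,l₁+l₂]=[2,4], have l₃=2  ✓
Σlᵢ = 6 ⇒ even  ✓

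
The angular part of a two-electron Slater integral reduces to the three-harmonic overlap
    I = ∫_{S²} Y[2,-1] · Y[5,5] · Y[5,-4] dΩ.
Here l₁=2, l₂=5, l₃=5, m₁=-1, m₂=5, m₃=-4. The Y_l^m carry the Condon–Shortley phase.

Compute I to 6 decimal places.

m-sum 0 ✓  L=12 even ✓  3≤5≤7 ✓
Π(2lᵢ+1) = 5×11×11 = 605
triangle coeff Δ(2,5,5) = 1/38610
Σ_t [0,2]: t=0:+1/2880 t=1:−1/576 t=2:+1/2880 = -1/960
(3j)²=10/429 [(2 5 5; 0 0 0)], sign=+1
Σ_t [2,2]: t=2:+1/80640 = 1/80640
(3j)²=9/286 [(2 5 5; -1 5 -4)], sign=-1
⇒ 4πI² = 75/169
I = (-1)√(75/169/(4π)) = -0.18792404

-0.187924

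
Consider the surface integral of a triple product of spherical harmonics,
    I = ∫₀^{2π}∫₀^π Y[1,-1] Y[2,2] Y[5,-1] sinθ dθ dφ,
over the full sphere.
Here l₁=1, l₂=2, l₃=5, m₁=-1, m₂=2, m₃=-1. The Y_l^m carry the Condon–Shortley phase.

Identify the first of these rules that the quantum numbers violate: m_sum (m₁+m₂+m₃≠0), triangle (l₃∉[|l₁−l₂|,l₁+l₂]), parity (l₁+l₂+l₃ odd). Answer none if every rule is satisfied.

triangle

azimuthal sum: -1 + 2 − 1 = 0  ✓
1 ≤ 5 ≤ 3 (triangle on l)  ✗
L = 1 + 2 + 5 = 8 (even)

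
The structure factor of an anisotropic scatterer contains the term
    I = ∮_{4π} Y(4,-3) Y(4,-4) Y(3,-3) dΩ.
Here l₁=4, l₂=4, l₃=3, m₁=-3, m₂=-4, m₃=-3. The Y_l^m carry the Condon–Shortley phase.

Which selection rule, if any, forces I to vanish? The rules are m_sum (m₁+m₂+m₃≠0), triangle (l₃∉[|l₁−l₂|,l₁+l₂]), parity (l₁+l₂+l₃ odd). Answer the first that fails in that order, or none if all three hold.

m_sum

Σmᵢ = -10  ✗
l₃∈[|l₁−l₂|,l₁+l₂]=[0,8], have l₃=3
Σlᵢ = 11 ⇒ odd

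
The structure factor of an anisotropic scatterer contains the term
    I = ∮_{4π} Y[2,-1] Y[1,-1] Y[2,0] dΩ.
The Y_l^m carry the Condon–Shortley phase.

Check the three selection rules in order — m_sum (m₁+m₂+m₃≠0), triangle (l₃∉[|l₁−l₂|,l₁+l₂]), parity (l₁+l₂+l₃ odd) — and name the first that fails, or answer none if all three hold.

m_sum

m₁+m₂+m₃ = -1 − 1 + 0 = -2  ✗
triangle: |2−1|=1 ≤ l₃=2 ≤ 2+1=3
parity: l₁+l₂+l₃ = 5 is odd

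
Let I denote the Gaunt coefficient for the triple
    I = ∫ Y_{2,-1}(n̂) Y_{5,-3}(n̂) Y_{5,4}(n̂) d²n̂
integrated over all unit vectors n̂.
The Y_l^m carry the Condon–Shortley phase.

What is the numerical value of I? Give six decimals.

Rules hold: Σm=0, L=12 even, 3≤5≤7.
N = 5·11·11 = 605
Δ = 2!·2!·8!/13! = 1/38610
Racah Σ t=0..2: t=0:+1/2880 t=1:−1/576 t=2:+1/2880 = -1/960
⇒ 3j(2 5 5; 0 0 0)² = 10/429, sgn +1
Racah Σ t=1..2: t=1:−1/10080 t=2:+1/80640 = -1/11520
⇒ 3j(2 5 5; -1 -3 4)² = 49/1430, sgn +1
4πI² = N·(3j₀)²·(3jₘ)² = 245/507
I = +1·√(0.483235/4π) = 0.19609844

0.196098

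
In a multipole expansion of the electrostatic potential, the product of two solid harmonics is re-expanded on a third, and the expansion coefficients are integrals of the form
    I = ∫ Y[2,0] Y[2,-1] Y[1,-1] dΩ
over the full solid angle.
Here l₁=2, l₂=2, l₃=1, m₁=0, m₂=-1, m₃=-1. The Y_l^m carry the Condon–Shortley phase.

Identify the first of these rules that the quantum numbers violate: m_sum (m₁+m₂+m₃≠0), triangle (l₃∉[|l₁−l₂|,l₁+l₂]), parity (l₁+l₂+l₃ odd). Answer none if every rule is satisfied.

m₁+m₂+m₃ = 0 − 1 − 1 = -2  ✗
triangle: |2−2|=0 ≤ l₃=1 ≤ 2+2=4
parity: l₁+l₂+l₃ = 5 is odd

m_sum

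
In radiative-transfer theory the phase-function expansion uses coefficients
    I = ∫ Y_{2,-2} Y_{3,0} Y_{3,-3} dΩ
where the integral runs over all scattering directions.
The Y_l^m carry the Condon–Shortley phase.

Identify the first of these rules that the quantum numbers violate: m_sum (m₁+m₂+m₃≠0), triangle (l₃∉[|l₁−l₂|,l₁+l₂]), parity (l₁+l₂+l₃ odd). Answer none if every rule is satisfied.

m_sum

m₁+m₂+m₃ = -2 + 0 − 3 = -5  ✗
triangle: |2−3|=1 ≤ l₃=3 ≤ 2+3=5
parity: l₁+l₂+l₃ = 8 is even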